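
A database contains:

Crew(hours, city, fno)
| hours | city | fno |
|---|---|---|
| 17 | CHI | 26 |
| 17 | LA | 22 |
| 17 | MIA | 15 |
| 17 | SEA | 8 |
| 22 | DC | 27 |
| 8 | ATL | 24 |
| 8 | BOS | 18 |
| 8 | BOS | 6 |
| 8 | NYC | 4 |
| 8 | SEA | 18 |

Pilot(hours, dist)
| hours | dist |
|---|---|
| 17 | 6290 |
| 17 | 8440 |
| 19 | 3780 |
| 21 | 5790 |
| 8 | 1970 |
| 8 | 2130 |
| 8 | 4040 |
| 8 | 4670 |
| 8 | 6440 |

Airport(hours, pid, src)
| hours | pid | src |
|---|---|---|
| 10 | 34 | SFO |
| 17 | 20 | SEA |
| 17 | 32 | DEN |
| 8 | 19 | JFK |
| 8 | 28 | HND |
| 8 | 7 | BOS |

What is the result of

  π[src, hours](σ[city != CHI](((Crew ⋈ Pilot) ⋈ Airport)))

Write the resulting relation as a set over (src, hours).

{(BOS, 8), (DEN, 17), (HND, 8), (JFK, 8), (SEA, 17)}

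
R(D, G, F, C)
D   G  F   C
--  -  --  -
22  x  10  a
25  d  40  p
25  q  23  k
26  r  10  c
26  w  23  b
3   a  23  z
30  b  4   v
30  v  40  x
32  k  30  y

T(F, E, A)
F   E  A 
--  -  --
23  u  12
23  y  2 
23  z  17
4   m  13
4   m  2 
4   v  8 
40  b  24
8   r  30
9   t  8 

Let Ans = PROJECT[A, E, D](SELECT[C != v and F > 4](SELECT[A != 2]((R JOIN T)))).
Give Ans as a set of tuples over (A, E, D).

{(12, u, 25), (12, u, 26), (12, u, 3), (17, z, 25), (17, z, 26), (17, z, 3), (24, b, 25), (24, b, 30)}

Natural join on F: {(25, d, 40, p, b, 24), (25, q, 23, k, u, 12), (25, q, 23, k, y, 2), (25, q, 23, k, z, 17), (26, w, 23, b, u, 12), (26, w, 23, b, y, 2), (26, w, 23, b, z, 17), (3, a, 23, z, u, 12), (3, a, 23, z, y, 2), (3, a, 23, z, z, 17), (30, b, 4, v, m, 13), (30, b, 4, v, m, 2), (30, b, 4, v, v, 8), (30, v, 40, x, b, 24)}
σ[A != 2]: keep tuples satisfying A != 2 → {(25, d, 40, p, b, 24), (25, q, 23, k, u, 12), (25, q, 23, k, z, 17), (26, w, 23, b, u, 12), (26, w, 23, b, z, 17), (3, a, 23, z, u, 12), (3, a, 23, z, z, 17), (30, b, 4, v, m, 13), (30, b, 4, v, v, 8), (30, v, 40, x, b, 24)}
σ[C != v and F > 4]: keep tuples satisfying C != v and F > 4 → {(25, d, 40, p, b, 24), (25, q, 23, k, u, 12), (25, q, 23, k, z, 17), (26, w, 23, b, u, 12), (26, w, 23, b, z, 17), (3, a, 23, z, u, 12), (3, a, 23, z, z, 17), (30, v, 40, x, b, 24)}
Projecting to A, E, D: {(12, u, 25), (12, u, 26), (12, u, 3), (17, z, 25), (17, z, 26), (17, z, 3), (24, b, 25), (24, b, 30)}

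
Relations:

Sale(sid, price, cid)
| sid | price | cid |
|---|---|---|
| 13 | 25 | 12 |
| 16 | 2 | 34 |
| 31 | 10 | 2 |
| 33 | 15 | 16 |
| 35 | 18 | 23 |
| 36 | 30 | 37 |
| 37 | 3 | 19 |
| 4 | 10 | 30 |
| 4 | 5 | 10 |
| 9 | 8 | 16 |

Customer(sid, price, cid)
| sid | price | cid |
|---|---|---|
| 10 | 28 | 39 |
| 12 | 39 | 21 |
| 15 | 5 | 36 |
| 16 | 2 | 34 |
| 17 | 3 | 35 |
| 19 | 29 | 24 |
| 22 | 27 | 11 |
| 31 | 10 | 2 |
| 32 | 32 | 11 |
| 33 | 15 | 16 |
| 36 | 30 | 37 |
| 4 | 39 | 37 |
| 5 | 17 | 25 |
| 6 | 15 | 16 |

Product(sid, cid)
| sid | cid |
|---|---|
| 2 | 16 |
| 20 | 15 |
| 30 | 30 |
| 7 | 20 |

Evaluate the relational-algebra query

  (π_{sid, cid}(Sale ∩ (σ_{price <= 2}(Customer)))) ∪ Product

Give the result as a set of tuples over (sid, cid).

Apply σ_{price <= 2}; surviving tuples: {(16, 2, 34)}
Taking the intersection: {(16, 2, 34)}
π_{sid, cid} gives {(16, 34)}.
Taking the union: {(16, 34), (2, 16), (20, 15), (30, 30), (7, 20)}

{(16, 34), (2, 16), (20, 15), (30, 30), (7, 20)}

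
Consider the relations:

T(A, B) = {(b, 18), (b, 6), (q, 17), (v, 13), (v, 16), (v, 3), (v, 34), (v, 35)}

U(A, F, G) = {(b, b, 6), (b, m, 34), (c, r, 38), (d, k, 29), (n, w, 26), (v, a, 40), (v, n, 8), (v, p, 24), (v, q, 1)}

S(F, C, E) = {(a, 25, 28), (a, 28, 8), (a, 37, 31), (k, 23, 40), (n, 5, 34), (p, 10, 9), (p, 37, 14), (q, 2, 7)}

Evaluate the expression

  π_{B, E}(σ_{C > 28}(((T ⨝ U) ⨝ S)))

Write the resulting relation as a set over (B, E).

Natural join on A: {(b, 18, b, 6), (b, 18, m, 34), (b, 6, b, 6), (b, 6, m, 34), (v, 13, a, 40), (v, 13, n, 8), (v, 13, p, 24), (v, 13, q, 1), (v, 16, a, 40), (v, 16, n, 8), (v, 16, p, 24), (v, 16, q, 1), (v, 3, a, 40), (v, 3, n, 8), (v, 3, p, 24), (v, 3, q, 1), (v, 34, a, 40), (v, 34, n, 8), (v, 34, p, 24), (v, 34, q, 1), (v, 35, a, 40), (v, 35, n, 8), (v, 35, p, 24), (v, 35, q, 1)}
Natural join on F: {(v, 13, a, 40, 25, 28), (v, 13, a, 40, 28, 8), (v, 13, a, 40, 37, 31), (v, 13, n, 8, 5, 34), (v, 13, p, 24, 10, 9), (v, 13, p, 24, 37, 14), (v, 13, q, 1, 2, 7), (v, 16, a, 40, 25, 28), (v, 16, a, 40, 28, 8), (v, 16, a, 40, 37, 31), (v, 16, n, 8, 5, 34), (v, 16, p, 24, 10, 9), (v, 16, p, 24, 37, 14), (v, 16, q, 1, 2, 7), (v, 3, a, 40, 25, 28), (v, 3, a, 40, 28, 8), (v, 3, a, 40, 37, 31), (v, 3, n, 8, 5, 34), (v, 3, p, 24, 10, 9), (v, 3, p, 24, 37, 14), (v, 3, q, 1, 2, 7), (v, 34, a, 40, 25, 28), (v, 34, a, 40, 28, 8), (v, 34, a, 40, 37, 31), (v, 34, n, 8, 5, 34), (v, 34, p, 24, 10, 9), (v, 34, p, 24, 37, 14), (v, 34, q, 1, 2, 7), (v, 35, a, 40, 25, 28), (v, 35, a, 40, 28, 8), (v, 35, a, 40, 37, 31), (v, 35, n, 8, 5, 34), (v, 35, p, 24, 10, 9), (v, 35, p, 24, 37, 14), (v, 35, q, 1, 2, 7)}
Filtering on C > 28 leaves {(v, 13, a, 40, 37, 31), (v, 13, p, 24, 37, 14), (v, 16, a, 40, 37, 31), (v, 16, p, 24, 37, 14), (v, 3, a, 40, 37, 31), (v, 3, p, 24, 37, 14), (v, 34, a, 40, 37, 31), (v, 34, p, 24, 37, 14), (v, 35, a, 40, 37, 31), (v, 35, p, 24, 37, 14)}.
Keep only column(s) B, E: {(13, 14), (13, 31), (16, 14), (16, 31), (3, 14), (3, 31), (34, 14), (34, 31), (35, 14), (35, 31)}

{(13, 14), (13, 31), (16, 14), (16, 31), (3, 14), (3, 31), (34, 14), (34, 31), (35, 14), (35, 31)}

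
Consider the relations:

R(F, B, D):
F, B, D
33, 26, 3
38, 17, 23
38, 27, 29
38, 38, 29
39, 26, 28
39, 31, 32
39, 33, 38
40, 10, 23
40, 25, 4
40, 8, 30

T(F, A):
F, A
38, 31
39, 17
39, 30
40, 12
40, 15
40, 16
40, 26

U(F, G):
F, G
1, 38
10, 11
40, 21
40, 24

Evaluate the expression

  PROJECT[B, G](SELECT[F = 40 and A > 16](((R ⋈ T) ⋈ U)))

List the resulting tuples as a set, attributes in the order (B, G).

Natural join on F: {(38, 17, 23, 31), (38, 27, 29, 31), (38, 38, 29, 31), (39, 26, 28, 17), (39, 26, 28, 30), (39, 31, 32, 17), (39, 31, 32, 30), (39, 33, 38, 17), (39, 33, 38, 30), (40, 10, 23, 12), (40, 10, 23, 15), (40, 10, 23, 16), (40, 10, 23, 26), (40, 25, 4, 12), (40, 25, 4, 15), (40, 25, 4, 16), (40, 25, 4, 26), (40, 8, 30, 12), (40, 8, 30, 15), (40, 8, 30, 16), (40, 8, 30, 26)}
Natural join on F: {(40, 10, 23, 12, 21), (40, 10, 23, 12, 24), (40, 10, 23, 15, 21), (40, 10, 23, 15, 24), (40, 10, 23, 16, 21), (40, 10, 23, 16, 24), (40, 10, 23, 26, 21), (40, 10, 23, 26, 24), (40, 25, 4, 12, 21), (40, 25, 4, 12, 24), (40, 25, 4, 15, 21), (40, 25, 4, 15, 24), (40, 25, 4, 16, 21), (40, 25, 4, 16, 24), (40, 25, 4, 26, 21), (40, 25, 4, 26, 24), (40, 8, 30, 12, 21), (40, 8, 30, 12, 24), (40, 8, 30, 15, 21), (40, 8, 30, 15, 24), (40, 8, 30, 16, 21), (40, 8, 30, 16, 24), (40, 8, 30, 26, 21), (40, 8, 30, 26, 24)}
Selection F = 40 and A > 16: {(40, 10, 23, 26, 21), (40, 10, 23, 26, 24), (40, 25, 4, 26, 21), (40, 25, 4, 26, 24), (40, 8, 30, 26, 21), (40, 8, 30, 26, 24)}
Keep only column(s) B, G: {(10, 21), (10, 24), (25, 21), (25, 24), (8, 21), (8, 24)}

{(10, 21), (10, 24), (25, 21), (25, 24), (8, 21), (8, 24)}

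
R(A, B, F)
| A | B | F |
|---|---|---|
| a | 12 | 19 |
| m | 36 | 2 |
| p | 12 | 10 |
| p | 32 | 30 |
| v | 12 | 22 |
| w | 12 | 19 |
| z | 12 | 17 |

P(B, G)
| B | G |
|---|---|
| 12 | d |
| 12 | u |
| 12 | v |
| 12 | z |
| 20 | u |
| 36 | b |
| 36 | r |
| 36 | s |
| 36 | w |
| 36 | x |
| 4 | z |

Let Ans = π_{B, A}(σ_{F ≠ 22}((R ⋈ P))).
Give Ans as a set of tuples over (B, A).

R ⋈ P (natural join on B): {(a, 12, 19, d), (a, 12, 19, u), (a, 12, 19, v), (a, 12, 19, z), (m, 36, 2, b), (m, 36, 2, r), (m, 36, 2, s), (m, 36, 2, w), (m, 36, 2, x), (p, 12, 10, d), (p, 12, 10, u), (p, 12, 10, v), (p, 12, 10, z), (v, 12, 22, d), (v, 12, 22, u), (v, 12, 22, v), (v, 12, 22, z), (w, 12, 19, d), (w, 12, 19, u), (w, 12, 19, v), (w, 12, 19, z), (z, 12, 17, d), (z, 12, 17, u), (z, 12, 17, v), (z, 12, 17, z)}
Filtering on F ≠ 22 leaves {(a, 12, 19, d), (a, 12, 19, u), (a, 12, 19, v), (a, 12, 19, z), (m, 36, 2, b), (m, 36, 2, r), (m, 36, 2, s), (m, 36, 2, w), (m, 36, 2, x), (p, 12, 10, d), (p, 12, 10, u), (p, 12, 10, v), (p, 12, 10, z), (w, 12, 19, d), (w, 12, 19, u), (w, 12, 19, v), (w, 12, 19, z), (z, 12, 17, d), (z, 12, 17, u), (z, 12, 17, v), (z, 12, 17, z)}.
π_{B, A} gives {(12, a), (12, p), (12, w), (12, z), (36, m)} (16 duplicate(s) eliminated).

{(12, a), (12, p), (12, w), (12, z), (36, m)}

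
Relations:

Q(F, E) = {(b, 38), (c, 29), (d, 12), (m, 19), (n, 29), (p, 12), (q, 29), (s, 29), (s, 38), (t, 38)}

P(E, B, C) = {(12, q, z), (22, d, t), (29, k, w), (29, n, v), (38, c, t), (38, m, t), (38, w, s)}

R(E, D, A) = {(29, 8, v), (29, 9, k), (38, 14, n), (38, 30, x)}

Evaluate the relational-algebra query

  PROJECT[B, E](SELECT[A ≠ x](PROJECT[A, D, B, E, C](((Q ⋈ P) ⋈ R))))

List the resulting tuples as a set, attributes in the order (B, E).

{(c, 38), (k, 29), (m, 38), (n, 29), (w, 38)}

Joining Q and P on E yields {(b, 38, c, t), (b, 38, m, t), (b, 38, w, s), (c, 29, k, w), (c, 29, n, v), (d, 12, q, z), (n, 29, k, w), (n, 29, n, v), (p, 12, q, z), (q, 29, k, w), (q, 29, n, v), (s, 29, k, w), (s, 29, n, v), (s, 38, c, t), (s, 38, m, t), (s, 38, w, s), (t, 38, c, t), (t, 38, m, t), (t, 38, w, s)}.
Joining (Q ⋈ P) and R on E yields {(b, 38, c, t, 14, n), (b, 38, c, t, 30, x), (b, 38, m, t, 14, n), (b, 38, m, t, 30, x), (b, 38, w, s, 14, n), (b, 38, w, s, 30, x), (c, 29, k, w, 8, v), (c, 29, k, w, 9, k), (c, 29, n, v, 8, v), (c, 29, n, v, 9, k), (n, 29, k, w, 8, v), (n, 29, k, w, 9, k), (n, 29, n, v, 8, v), (n, 29, n, v, 9, k), (q, 29, k, w, 8, v), (q, 29, k, w, 9, k), (q, 29, n, v, 8, v), (q, 29, n, v, 9, k), (s, 29, k, w, 8, v), (s, 29, k, w, 9, k), (s, 29, n, v, 8, v), (s, 29, n, v, 9, k), (s, 38, c, t, 14, n), (s, 38, c, t, 30, x), (s, 38, m, t, 14, n), (s, 38, m, t, 30, x), (s, 38, w, s, 14, n), (s, 38, w, s, 30, x), (t, 38, c, t, 14, n), (t, 38, c, t, 30, x), (t, 38, m, t, 14, n), (t, 38, m, t, 30, x), (t, 38, w, s, 14, n), (t, 38, w, s, 30, x)}.
Projecting to A, D, B, E, C (24 duplicate(s) eliminated): {(k, 9, k, 29, w), (k, 9, n, 29, v), (n, 14, c, 38, t), (n, 14, m, 38, t), (n, 14, w, 38, s), (v, 8, k, 29, w), (v, 8, n, 29, v), (x, 30, c, 38, t), (x, 30, m, 38, t), (x, 30, w, 38, s)}
σ[A ≠ x]: keep tuples satisfying A ≠ x → {(k, 9, k, 29, w), (k, 9, n, 29, v), (n, 14, c, 38, t), (n, 14, m, 38, t), (n, 14, w, 38, s), (v, 8, k, 29, w), (v, 8, n, 29, v)}
Projecting to B, E (2 duplicate(s) eliminated): {(c, 38), (k, 29), (m, 38), (n, 29), (w, 38)}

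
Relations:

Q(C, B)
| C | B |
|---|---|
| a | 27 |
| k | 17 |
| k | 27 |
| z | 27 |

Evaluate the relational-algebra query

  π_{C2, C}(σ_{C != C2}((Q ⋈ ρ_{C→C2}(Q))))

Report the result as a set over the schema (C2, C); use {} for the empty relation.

{(a, k), (a, z), (k, a), (k, z), (z, a), (z, k)}

ρ[C→C2]: schema becomes (C2, B); tuples unchanged.
Joining Q and ρ_{C→C2}(Q) on B yields {(a, 27, a), (a, 27, k), (a, 27, z), (k, 17, k), (k, 27, a), (k, 27, k), (k, 27, z), (z, 27, a), (z, 27, k), (z, 27, z)}.
Selection C != C2: {(a, 27, k), (a, 27, z), (k, 27, a), (k, 27, z), (z, 27, a), (z, 27, k)}
π_{C2, C} gives {(a, k), (a, z), (k, a), (k, z), (z, a), (z, k)}.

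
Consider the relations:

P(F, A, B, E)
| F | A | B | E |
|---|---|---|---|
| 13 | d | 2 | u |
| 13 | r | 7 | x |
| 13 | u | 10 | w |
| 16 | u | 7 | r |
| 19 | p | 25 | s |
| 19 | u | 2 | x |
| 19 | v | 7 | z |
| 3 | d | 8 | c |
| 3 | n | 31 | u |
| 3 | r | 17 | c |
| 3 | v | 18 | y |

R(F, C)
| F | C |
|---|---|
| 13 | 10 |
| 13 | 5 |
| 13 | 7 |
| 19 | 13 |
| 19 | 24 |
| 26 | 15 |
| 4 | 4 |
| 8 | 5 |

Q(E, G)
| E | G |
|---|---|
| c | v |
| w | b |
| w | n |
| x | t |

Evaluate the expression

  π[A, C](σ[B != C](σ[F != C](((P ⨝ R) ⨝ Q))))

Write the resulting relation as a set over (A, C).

P ⋈ R (natural join on F): {(13, d, 2, u, 10), (13, d, 2, u, 5), (13, d, 2, u, 7), (13, r, 7, x, 10), (13, r, 7, x, 5), (13, r, 7, x, 7), (13, u, 10, w, 10), (13, u, 10, w, 5), (13, u, 10, w, 7), (19, p, 25, s, 13), (19, p, 25, s, 24), (19, u, 2, x, 13), (19, u, 2, x, 24), (19, v, 7, z, 13), (19, v, 7, z, 24)}
(P ⨝ R) ⋈ Q (natural join on E): {(13, r, 7, x, 10, t), (13, r, 7, x, 5, t), (13, r, 7, x, 7, t), (13, u, 10, w, 10, b), (13, u, 10, w, 10, n), (13, u, 10, w, 5, b), (13, u, 10, w, 5, n), (13, u, 10, w, 7, b), (13, u, 10, w, 7, n), (19, u, 2, x, 13, t), (19, u, 2, x, 24, t)}
Apply σ_{F != C}; surviving tuples: {(13, r, 7, x, 10, t), (13, r, 7, x, 5, t), (13, r, 7, x, 7, t), (13, u, 10, w, 10, b), (13, u, 10, w, 10, n), (13, u, 10, w, 5, b), (13, u, 10, w, 5, n), (13, u, 10, w, 7, b), (13, u, 10, w, 7, n), (19, u, 2, x, 13, t), (19, u, 2, x, 24, t)}
Apply σ_{B != C}; surviving tuples: {(13, r, 7, x, 10, t), (13, r, 7, x, 5, t), (13, u, 10, w, 5, b), (13, u, 10, w, 5, n), (13, u, 10, w, 7, b), (13, u, 10, w, 7, n), (19, u, 2, x, 13, t), (19, u, 2, x, 24, t)}
π[A, C]: project onto (A, C) (2 duplicate(s) eliminated) → {(r, 10), (r, 5), (u, 13), (u, 24), (u, 5), (u, 7)}

{(r, 10), (r, 5), (u, 13), (u, 24), (u, 5), (u, 7)}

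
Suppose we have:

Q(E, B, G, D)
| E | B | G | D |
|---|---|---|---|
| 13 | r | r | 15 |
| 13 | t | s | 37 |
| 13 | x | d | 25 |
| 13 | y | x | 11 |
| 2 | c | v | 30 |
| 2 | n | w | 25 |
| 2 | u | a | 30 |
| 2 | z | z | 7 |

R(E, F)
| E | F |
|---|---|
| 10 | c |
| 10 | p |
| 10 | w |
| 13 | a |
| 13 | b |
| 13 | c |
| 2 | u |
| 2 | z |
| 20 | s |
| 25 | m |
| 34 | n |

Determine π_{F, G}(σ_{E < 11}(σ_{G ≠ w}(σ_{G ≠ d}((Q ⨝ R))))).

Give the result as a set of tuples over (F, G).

Joining Q and R on E yields {(13, r, r, 15, a), (13, r, r, 15, b), (13, r, r, 15, c), (13, t, s, 37, a), (13, t, s, 37, b), (13, t, s, 37, c), (13, x, d, 25, a), (13, x, d, 25, b), (13, x, d, 25, c), (13, y, x, 11, a), (13, y, x, 11, b), (13, y, x, 11, c), (2, c, v, 30, u), (2, c, v, 30, z), (2, n, w, 25, u), (2, n, w, 25, z), (2, u, a, 30, u), (2, u, a, 30, z), (2, z, z, 7, u), (2, z, z, 7, z)}.
Filtering on G ≠ d leaves {(13, r, r, 15, a), (13, r, r, 15, b), (13, r, r, 15, c), (13, t, s, 37, a), (13, t, s, 37, b), (13, t, s, 37, c), (13, y, x, 11, a), (13, y, x, 11, b), (13, y, x, 11, c), (2, c, v, 30, u), (2, c, v, 30, z), (2, n, w, 25, u), (2, n, w, 25, z), (2, u, a, 30, u), (2, u, a, 30, z), (2, z, z, 7, u), (2, z, z, 7, z)}.
Filtering on G ≠ w leaves {(13, r, r, 15, a), (13, r, r, 15, b), (13, r, r, 15, c), (13, t, s, 37, a), (13, t, s, 37, b), (13, t, s, 37, c), (13, y, x, 11, a), (13, y, x, 11, b), (13, y, x, 11, c), (2, c, v, 30, u), (2, c, v, 30, z), (2, u, a, 30, u), (2, u, a, 30, z), (2, z, z, 7, u), (2, z, z, 7, z)}.
Filtering on E < 11 leaves {(2, c, v, 30, u), (2, c, v, 30, z), (2, u, a, 30, u), (2, u, a, 30, z), (2, z, z, 7, u), (2, z, z, 7, z)}.
π_{F, G} gives {(u, a), (u, v), (u, z), (z, a), (z, v), (z, z)}.

{(u, a), (u, v), (u, z), (z, a), (z, v), (z, z)}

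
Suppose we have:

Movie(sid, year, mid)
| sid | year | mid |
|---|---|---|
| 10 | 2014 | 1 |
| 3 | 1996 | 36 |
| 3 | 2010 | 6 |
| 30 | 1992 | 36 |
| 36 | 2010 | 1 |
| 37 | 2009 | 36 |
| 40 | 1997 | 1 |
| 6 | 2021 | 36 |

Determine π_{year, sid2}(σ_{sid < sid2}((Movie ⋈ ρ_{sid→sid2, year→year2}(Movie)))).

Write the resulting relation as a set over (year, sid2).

{(1992, 37), (1996, 30), (1996, 37), (1996, 6), (2010, 40), (2014, 36), (2014, 40), (2021, 30), (2021, 37)}

ρ[sid→sid2, year→year2]: schema becomes (sid2, year2, mid); tuples unchanged.
Joining Movie and ρ_{sid→sid2, year→year2}(Movie) on mid yields {(10, 2014, 1, 10, 2014), (10, 2014, 1, 36, 2010), (10, 2014, 1, 40, 1997), (3, 1996, 36, 3, 1996), (3, 1996, 36, 30, 1992), (3, 1996, 36, 37, 2009), (3, 1996, 36, 6, 2021), (3, 2010, 6, 3, 2010), (30, 1992, 36, 3, 1996), (30, 1992, 36, 30, 1992), (30, 1992, 36, 37, 2009), (30, 1992, 36, 6, 2021), (36, 2010, 1, 10, 2014), (36, 2010, 1, 36, 2010), (36, 2010, 1, 40, 1997), (37, 2009, 36, 3, 1996), (37, 2009, 36, 30, 1992), (37, 2009, 36, 37, 2009), (37, 2009, 36, 6, 2021), (40, 1997, 1, 10, 2014), (40, 1997, 1, 36, 2010), (40, 1997, 1, 40, 1997), (6, 2021, 36, 3, 1996), (6, 2021, 36, 30, 1992), (6, 2021, 36, 37, 2009), (6, 2021, 36, 6, 2021)}.
σ[sid < sid2]: keep tuples satisfying sid < sid2 → {(10, 2014, 1, 36, 2010), (10, 2014, 1, 40, 1997), (3, 1996, 36, 30, 1992), (3, 1996, 36, 37, 2009), (3, 1996, 36, 6, 2021), (30, 1992, 36, 37, 2009), (36, 2010, 1, 40, 1997), (6, 2021, 36, 30, 1992), (6, 2021, 36, 37, 2009)}
Keep only column(s) year, sid2: {(1992, 37), (1996, 30), (1996, 37), (1996, 6), (2010, 40), (2014, 36), (2014, 40), (2021, 30), (2021, 37)}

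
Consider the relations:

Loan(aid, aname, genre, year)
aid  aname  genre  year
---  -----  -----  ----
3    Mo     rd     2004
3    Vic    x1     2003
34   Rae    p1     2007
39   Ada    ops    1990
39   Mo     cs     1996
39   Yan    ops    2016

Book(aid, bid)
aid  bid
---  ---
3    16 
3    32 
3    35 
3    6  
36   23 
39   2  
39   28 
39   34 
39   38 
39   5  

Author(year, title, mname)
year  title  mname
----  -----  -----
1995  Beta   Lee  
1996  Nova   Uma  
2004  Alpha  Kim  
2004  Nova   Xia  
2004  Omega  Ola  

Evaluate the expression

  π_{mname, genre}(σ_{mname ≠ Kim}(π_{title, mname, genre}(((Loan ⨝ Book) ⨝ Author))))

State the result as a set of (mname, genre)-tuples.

Joining Loan and Book on aid yields {(3, Mo, rd, 2004, 16), (3, Mo, rd, 2004, 32), (3, Mo, rd, 2004, 35), (3, Mo, rd, 2004, 6), (3, Vic, x1, 2003, 16), (3, Vic, x1, 2003, 32), (3, Vic, x1, 2003, 35), (3, Vic, x1, 2003, 6), (39, Ada, ops, 1990, 2), (39, Ada, ops, 1990, 28), (39, Ada, ops, 1990, 34), (39, Ada, ops, 1990, 38), (39, Ada, ops, 1990, 5), (39, Mo, cs, 1996, 2), (39, Mo, cs, 1996, 28), (39, Mo, cs, 1996, 34), (39, Mo, cs, 1996, 38), (39, Mo, cs, 1996, 5), (39, Yan, ops, 2016, 2), (39, Yan, ops, 2016, 28), (39, Yan, ops, 2016, 34), (39, Yan, ops, 2016, 38), (39, Yan, ops, 2016, 5)}.
Joining (Loan ⨝ Book) and Author on year yields {(3, Mo, rd, 2004, 16, Alpha, Kim), (3, Mo, rd, 2004, 16, Nova, Xia), (3, Mo, rd, 2004, 16, Omega, Ola), (3, Mo, rd, 2004, 32, Alpha, Kim), (3, Mo, rd, 2004, 32, Nova, Xia), (3, Mo, rd, 2004, 32, Omega, Ola), (3, Mo, rd, 2004, 35, Alpha, Kim), (3, Mo, rd, 2004, 35, Nova, Xia), (3, Mo, rd, 2004, 35, Omega, Ola), (3, Mo, rd, 2004, 6, Alpha, Kim), (3, Mo, rd, 2004, 6, Nova, Xia), (3, Mo, rd, 2004, 6, Omega, Ola), (39, Mo, cs, 1996, 2, Nova, Uma), (39, Mo, cs, 1996, 28, Nova, Uma), (39, Mo, cs, 1996, 34, Nova, Uma), (39, Mo, cs, 1996, 38, Nova, Uma), (39, Mo, cs, 1996, 5, Nova, Uma)}.
π_{title, mname, genre} gives {(Alpha, Kim, rd), (Nova, Uma, cs), (Nova, Xia, rd), (Omega, Ola, rd)} (13 duplicate(s) eliminated).
Filtering on mname ≠ Kim leaves {(Nova, Uma, cs), (Nova, Xia, rd), (Omega, Ola, rd)}.
π_{mname, genre} gives {(Ola, rd), (Uma, cs), (Xia, rd)}.

{(Ola, rd), (Uma, cs), (Xia, rd)}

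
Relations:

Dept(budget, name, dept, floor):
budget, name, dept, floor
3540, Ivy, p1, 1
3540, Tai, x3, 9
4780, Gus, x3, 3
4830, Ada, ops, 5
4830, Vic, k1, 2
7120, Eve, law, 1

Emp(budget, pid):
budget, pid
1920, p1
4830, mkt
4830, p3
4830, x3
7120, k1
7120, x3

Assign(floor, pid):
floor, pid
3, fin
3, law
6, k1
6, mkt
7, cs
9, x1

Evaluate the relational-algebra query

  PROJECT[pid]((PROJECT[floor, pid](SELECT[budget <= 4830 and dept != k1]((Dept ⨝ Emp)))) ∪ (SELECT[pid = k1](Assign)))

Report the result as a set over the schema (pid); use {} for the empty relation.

{k1, mkt, p3, x3}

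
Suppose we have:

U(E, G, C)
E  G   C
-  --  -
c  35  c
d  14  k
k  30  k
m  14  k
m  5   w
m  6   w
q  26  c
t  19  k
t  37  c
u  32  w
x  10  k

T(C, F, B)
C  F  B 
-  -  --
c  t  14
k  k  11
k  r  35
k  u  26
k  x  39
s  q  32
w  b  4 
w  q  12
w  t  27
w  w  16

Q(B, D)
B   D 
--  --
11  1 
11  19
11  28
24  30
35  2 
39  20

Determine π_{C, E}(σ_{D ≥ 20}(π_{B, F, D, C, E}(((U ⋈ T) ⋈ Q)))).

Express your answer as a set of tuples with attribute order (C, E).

{(k, d), (k, k), (k, m), (k, t), (k, x)}

Joining U and T on C yields {(c, 35, c, t, 14), (d, 14, k, k, 11), (d, 14, k, r, 35), (d, 14, k, u, 26), (d, 14, k, x, 39), (k, 30, k, k, 11), (k, 30, k, r, 35), (k, 30, k, u, 26), (k, 30, k, x, 39), (m, 14, k, k, 11), (m, 14, k, r, 35), (m, 14, k, u, 26), (m, 14, k, x, 39), (m, 5, w, b, 4), (m, 5, w, q, 12), (m, 5, w, t, 27), (m, 5, w, w, 16), (m, 6, w, b, 4), (m, 6, w, q, 12), (m, 6, w, t, 27), (m, 6, w, w, 16), (q, 26, c, t, 14), (t, 19, k, k, 11), (t, 19, k, r, 35), (t, 19, k, u, 26), (t, 19, k, x, 39), (t, 37, c, t, 14), (u, 32, w, b, 4), (u, 32, w, q, 12), (u, 32, w, t, 27), (u, 32, w, w, 16), (x, 10, k, k, 11), (x, 10, k, r, 35), (x, 10, k, u, 26), (x, 10, k, x, 39)}.
Joining (U ⋈ T) and Q on B yields {(d, 14, k, k, 11, 1), (d, 14, k, k, 11, 19), (d, 14, k, k, 11, 28), (d, 14, k, r, 35, 2), (d, 14, k, x, 39, 20), (k, 30, k, k, 11, 1), (k, 30, k, k, 11, 19), (k, 30, k, k, 11, 28), (k, 30, k, r, 35, 2), (k, 30, k, x, 39, 20), (m, 14, k, k, 11, 1), (m, 14, k, k, 11, 19), (m, 14, k, k, 11, 28), (m, 14, k, r, 35, 2), (m, 14, k, x, 39, 20), (t, 19, k, k, 11, 1), (t, 19, k, k, 11, 19), (t, 19, k, k, 11, 28), (t, 19, k, r, 35, 2), (t, 19, k, x, 39, 20), (x, 10, k, k, 11, 1), (x, 10, k, k, 11, 19), (x, 10, k, k, 11, 28), (x, 10, k, r, 35, 2), (x, 10, k, x, 39, 20)}.
π[B, F, D, C, E]: project onto (B, F, D, C, E) → {(11, k, 1, k, d), (11, k, 1, k, k), (11, k, 1, k, m), (11, k, 1, k, t), (11, k, 1, k, x), (11, k, 19, k, d), (11, k, 19, k, k), (11, k, 19, k, m), (11, k, 19, k, t), (11, k, 19, k, x), (11, k, 28, k, d), (11, k, 28, k, k), (11, k, 28, k, m), (11, k, 28, k, t), (11, k, 28, k, x), (35, r, 2, k, d), (35, r, 2, k, k), (35, r, 2, k, m), (35, r, 2, k, t), (35, r, 2, k, x), (39, x, 20, k, d), (39, x, 20, k, k), (39, x, 20, k, m), (39, x, 20, k, t), (39, x, 20, k, x)}
Apply σ_{D ≥ 20}; surviving tuples: {(11, k, 28, k, d), (11, k, 28, k, k), (11, k, 28, k, m), (11, k, 28, k, t), (11, k, 28, k, x), (39, x, 20, k, d), (39, x, 20, k, k), (39, x, 20, k, m), (39, x, 20, k, t), (39, x, 20, k, x)}
π[C, E]: project onto (C, E) (5 duplicate(s) eliminated) → {(k, d), (k, k), (k, m), (k, t), (k, x)}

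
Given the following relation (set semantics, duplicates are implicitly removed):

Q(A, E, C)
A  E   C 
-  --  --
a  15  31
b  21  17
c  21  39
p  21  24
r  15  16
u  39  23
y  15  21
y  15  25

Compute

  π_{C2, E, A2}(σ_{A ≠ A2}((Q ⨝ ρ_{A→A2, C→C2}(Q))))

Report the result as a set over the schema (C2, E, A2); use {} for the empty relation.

ρ[A→A2, C→C2]: schema becomes (A2, E, C2); tuples unchanged.
Q ⋈ ρ_{A→A2, C→C2}(Q) (natural join on E): {(a, 15, 31, a, 31), (a, 15, 31, r, 16), (a, 15, 31, y, 21), (a, 15, 31, y, 25), (b, 21, 17, b, 17), (b, 21, 17, c, 39), (b, 21, 17, p, 24), (c, 21, 39, b, 17), (c, 21, 39, c, 39), (c, 21, 39, p, 24), (p, 21, 24, b, 17), (p, 21, 24, c, 39), (p, 21, 24, p, 24), (r, 15, 16, a, 31), (r, 15, 16, r, 16), (r, 15, 16, y, 21), (r, 15, 16, y, 25), (u, 39, 23, u, 23), (y, 15, 21, a, 31), (y, 15, 21, r, 16), (y, 15, 21, y, 21), (y, 15, 21, y, 25), (y, 15, 25, a, 31), (y, 15, 25, r, 16), (y, 15, 25, y, 21), (y, 15, 25, y, 25)}
σ[A ≠ A2]: keep tuples satisfying A ≠ A2 → {(a, 15, 31, r, 16), (a, 15, 31, y, 21), (a, 15, 31, y, 25), (b, 21, 17, c, 39), (b, 21, 17, p, 24), (c, 21, 39, b, 17), (c, 21, 39, p, 24), (p, 21, 24, b, 17), (p, 21, 24, c, 39), (r, 15, 16, a, 31), (r, 15, 16, y, 21), (r, 15, 16, y, 25), (y, 15, 21, a, 31), (y, 15, 21, r, 16), (y, 15, 25, a, 31), (y, 15, 25, r, 16)}
Keep only column(s) C2, E, A2 (9 duplicate(s) eliminated): {(16, 15, r), (17, 21, b), (21, 15, y), (24, 21, p), (25, 15, y), (31, 15, a), (39, 21, c)}

{(16, 15, r), (17, 21, b), (21, 15, y), (24, 21, p), (25, 15, y), (31, 15, a), (39, 21, c)}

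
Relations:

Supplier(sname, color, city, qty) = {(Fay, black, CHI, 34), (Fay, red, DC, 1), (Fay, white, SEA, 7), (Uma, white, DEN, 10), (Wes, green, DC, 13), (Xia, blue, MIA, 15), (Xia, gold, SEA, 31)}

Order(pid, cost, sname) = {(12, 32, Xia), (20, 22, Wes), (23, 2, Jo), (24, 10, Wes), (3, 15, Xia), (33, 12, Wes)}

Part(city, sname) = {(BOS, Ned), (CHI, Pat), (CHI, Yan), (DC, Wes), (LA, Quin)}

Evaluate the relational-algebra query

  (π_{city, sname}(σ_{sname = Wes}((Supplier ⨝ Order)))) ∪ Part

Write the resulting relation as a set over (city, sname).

Joining Supplier and Order on sname yields {(Wes, green, DC, 13, 20, 22), (Wes, green, DC, 13, 24, 10), (Wes, green, DC, 13, 33, 12), (Xia, blue, MIA, 15, 12, 32), (Xia, blue, MIA, 15, 3, 15), (Xia, gold, SEA, 31, 12, 32), (Xia, gold, SEA, 31, 3, 15)}.
Selection sname = Wes: {(Wes, green, DC, 13, 20, 22), (Wes, green, DC, 13, 24, 10), (Wes, green, DC, 13, 33, 12)}
π[city, sname]: project onto (city, sname) (2 duplicate(s) eliminated) → {(DC, Wes)}
Union: {(DC, Wes)} with {(BOS, Ned), (CHI, Pat), (CHI, Yan), (DC, Wes), (LA, Quin)} → {(BOS, Ned), (CHI, Pat), (CHI, Yan), (DC, Wes), (LA, Quin)}

{(BOS, Ned), (CHI, Pat), (CHI, Yan), (DC, Wes), (LA, Quin)}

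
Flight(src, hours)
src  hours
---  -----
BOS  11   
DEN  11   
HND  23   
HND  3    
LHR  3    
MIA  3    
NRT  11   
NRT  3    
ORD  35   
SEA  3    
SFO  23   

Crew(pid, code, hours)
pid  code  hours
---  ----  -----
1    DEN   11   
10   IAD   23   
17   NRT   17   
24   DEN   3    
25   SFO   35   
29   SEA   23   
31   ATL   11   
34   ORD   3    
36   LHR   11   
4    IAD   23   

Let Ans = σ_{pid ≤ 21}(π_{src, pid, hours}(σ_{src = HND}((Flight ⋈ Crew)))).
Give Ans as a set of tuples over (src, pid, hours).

{(HND, 10, 23), (HND, 4, 23)}

Flight ⋈ Crew (natural join on hours): {(BOS, 11, 1, DEN), (BOS, 11, 31, ATL), (BOS, 11, 36, LHR), (DEN, 11, 1, DEN), (DEN, 11, 31, ATL), (DEN, 11, 36, LHR), (HND, 23, 10, IAD), (HND, 23, 29, SEA), (HND, 23, 4, IAD), (HND, 3, 24, DEN), (HND, 3, 34, ORD), (LHR, 3, 24, DEN), (LHR, 3, 34, ORD), (MIA, 3, 24, DEN), (MIA, 3, 34, ORD), (NRT, 11, 1, DEN), (NRT, 11, 31, ATL), (NRT, 11, 36, LHR), (NRT, 3, 24, DEN), (NRT, 3, 34, ORD), (ORD, 35, 25, SFO), (SEA, 3, 24, DEN), (SEA, 3, 34, ORD), (SFO, 23, 10, IAD), (SFO, 23, 29, SEA), (SFO, 23, 4, IAD)}
Apply σ_{src = HND}; surviving tuples: {(HND, 23, 10, IAD), (HND, 23, 29, SEA), (HND, 23, 4, IAD), (HND, 3, 24, DEN), (HND, 3, 34, ORD)}
Projecting to src, pid, hours: {(HND, 10, 23), (HND, 24, 3), (HND, 29, 23), (HND, 34, 3), (HND, 4, 23)}
Apply σ_{pid ≤ 21}; surviving tuples: {(HND, 10, 23), (HND, 4, 23)}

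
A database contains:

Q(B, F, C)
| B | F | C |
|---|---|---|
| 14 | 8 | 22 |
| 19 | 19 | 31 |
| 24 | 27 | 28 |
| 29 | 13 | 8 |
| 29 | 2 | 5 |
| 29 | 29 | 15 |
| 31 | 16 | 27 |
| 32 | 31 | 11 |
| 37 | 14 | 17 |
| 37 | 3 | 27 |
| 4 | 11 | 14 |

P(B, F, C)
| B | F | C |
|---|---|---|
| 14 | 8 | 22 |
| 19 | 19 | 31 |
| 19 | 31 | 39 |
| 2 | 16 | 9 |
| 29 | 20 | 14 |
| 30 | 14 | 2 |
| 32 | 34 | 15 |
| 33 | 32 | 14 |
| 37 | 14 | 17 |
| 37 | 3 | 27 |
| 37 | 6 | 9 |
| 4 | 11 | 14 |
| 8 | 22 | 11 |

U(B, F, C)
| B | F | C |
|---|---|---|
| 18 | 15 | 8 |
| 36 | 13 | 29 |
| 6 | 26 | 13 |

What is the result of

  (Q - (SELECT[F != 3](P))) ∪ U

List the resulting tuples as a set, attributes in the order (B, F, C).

{(18, 15, 8), (24, 27, 28), (29, 13, 8), (29, 2, 5), (29, 29, 15), (31, 16, 27), (32, 31, 11), (36, 13, 29), (37, 3, 27), (6, 26, 13)}

Filtering on F != 3 leaves {(14, 8, 22), (19, 19, 31), (19, 31, 39), (2, 16, 9), (29, 20, 14), (30, 14, 2), (32, 34, 15), (33, 32, 14), (37, 14, 17), (37, 6, 9), (4, 11, 14), (8, 22, 11)}.
Set difference of the two operands is {(24, 27, 28), (29, 13, 8), (29, 2, 5), (29, 29, 15), (31, 16, 27), (32, 31, 11), (37, 3, 27)}.
Set union of the two operands is {(18, 15, 8), (24, 27, 28), (29, 13, 8), (29, 2, 5), (29, 29, 15), (31, 16, 27), (32, 31, 11), (36, 13, 29), (37, 3, 27), (6, 26, 13)}.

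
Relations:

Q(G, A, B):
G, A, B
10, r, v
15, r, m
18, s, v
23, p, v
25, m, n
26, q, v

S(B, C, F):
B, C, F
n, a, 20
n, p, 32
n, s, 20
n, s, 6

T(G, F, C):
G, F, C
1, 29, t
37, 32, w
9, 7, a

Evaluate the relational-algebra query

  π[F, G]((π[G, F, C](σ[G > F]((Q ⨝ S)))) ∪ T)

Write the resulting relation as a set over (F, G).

{(20, 25), (29, 1), (32, 37), (6, 25), (7, 9)}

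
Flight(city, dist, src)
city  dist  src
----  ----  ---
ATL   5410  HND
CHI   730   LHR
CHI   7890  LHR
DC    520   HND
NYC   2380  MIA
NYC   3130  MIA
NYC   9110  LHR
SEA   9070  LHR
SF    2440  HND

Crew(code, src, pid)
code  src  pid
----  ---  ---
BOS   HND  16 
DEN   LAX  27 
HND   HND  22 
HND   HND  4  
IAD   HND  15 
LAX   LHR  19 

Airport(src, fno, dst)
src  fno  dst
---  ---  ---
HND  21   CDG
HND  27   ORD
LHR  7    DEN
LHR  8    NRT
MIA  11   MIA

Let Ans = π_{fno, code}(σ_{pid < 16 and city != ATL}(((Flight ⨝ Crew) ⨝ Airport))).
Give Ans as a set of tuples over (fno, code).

{(21, HND), (21, IAD), (27, HND), (27, IAD)}

Flight ⋈ Crew (natural join on src): {(ATL, 5410, HND, BOS, 16), (ATL, 5410, HND, HND, 22), (ATL, 5410, HND, HND, 4), (ATL, 5410, HND, IAD, 15), (CHI, 730, LHR, LAX, 19), (CHI, 7890, LHR, LAX, 19), (DC, 520, HND, BOS, 16), (DC, 520, HND, HND, 22), (DC, 520, HND, HND, 4), (DC, 520, HND, IAD, 15), (NYC, 9110, LHR, LAX, 19), (SEA, 9070, LHR, LAX, 19), (SF, 2440, HND, BOS, 16), (SF, 2440, HND, HND, 22), (SF, 2440, HND, HND, 4), (SF, 2440, HND, IAD, 15)}
(Flight ⨝ Crew) ⋈ Airport (natural join on src): {(ATL, 5410, HND, BOS, 16, 21, CDG), (ATL, 5410, HND, BOS, 16, 27, ORD), (ATL, 5410, HND, HND, 22, 21, CDG), (ATL, 5410, HND, HND, 22, 27, ORD), (ATL, 5410, HND, HND, 4, 21, CDG), (ATL, 5410, HND, HND, 4, 27, ORD), (ATL, 5410, HND, IAD, 15, 21, CDG), (ATL, 5410, HND, IAD, 15, 27, ORD), (CHI, 730, LHR, LAX, 19, 7, DEN), (CHI, 730, LHR, LAX, 19, 8, NRT), (CHI, 7890, LHR, LAX, 19, 7, DEN), (CHI, 7890, LHR, LAX, 19, 8, NRT), (DC, 520, HND, BOS, 16, 21, CDG), (DC, 520, HND, BOS, 16, 27, ORD), (DC, 520, HND, HND, 22, 21, CDG), (DC, 520, HND, HND, 22, 27, ORD), (DC, 520, HND, HND, 4, 21, CDG), (DC, 520, HND, HND, 4, 27, ORD), (DC, 520, HND, IAD, 15, 21, CDG), (DC, 520, HND, IAD, 15, 27, ORD), (NYC, 9110, LHR, LAX, 19, 7, DEN), (NYC, 9110, LHR, LAX, 19, 8, NRT), (SEA, 9070, LHR, LAX, 19, 7, DEN), (SEA, 9070, LHR, LAX, 19, 8, NRT), (SF, 2440, HND, BOS, 16, 21, CDG), (SF, 2440, HND, BOS, 16, 27, ORD), (SF, 2440, HND, HND, 22, 21, CDG), (SF, 2440, HND, HND, 22, 27, ORD), (SF, 2440, HND, HND, 4, 21, CDG), (SF, 2440, HND, HND, 4, 27, ORD), (SF, 2440, HND, IAD, 15, 21, CDG), (SF, 2440, HND, IAD, 15, 27, ORD)}
σ[pid < 16 and city != ATL]: keep tuples satisfying pid < 16 and city != ATL → {(DC, 520, HND, HND, 4, 21, CDG), (DC, 520, HND, HND, 4, 27, ORD), (DC, 520, HND, IAD, 15, 21, CDG), (DC, 520, HND, IAD, 15, 27, ORD), (SF, 2440, HND, HND, 4, 21, CDG), (SF, 2440, HND, HND, 4, 27, ORD), (SF, 2440, HND, IAD, 15, 21, CDG), (SF, 2440, HND, IAD, 15, 27, ORD)}
Projecting to fno, code (4 duplicate(s) eliminated): {(21, HND), (21, IAD), (27, HND), (27, IAD)}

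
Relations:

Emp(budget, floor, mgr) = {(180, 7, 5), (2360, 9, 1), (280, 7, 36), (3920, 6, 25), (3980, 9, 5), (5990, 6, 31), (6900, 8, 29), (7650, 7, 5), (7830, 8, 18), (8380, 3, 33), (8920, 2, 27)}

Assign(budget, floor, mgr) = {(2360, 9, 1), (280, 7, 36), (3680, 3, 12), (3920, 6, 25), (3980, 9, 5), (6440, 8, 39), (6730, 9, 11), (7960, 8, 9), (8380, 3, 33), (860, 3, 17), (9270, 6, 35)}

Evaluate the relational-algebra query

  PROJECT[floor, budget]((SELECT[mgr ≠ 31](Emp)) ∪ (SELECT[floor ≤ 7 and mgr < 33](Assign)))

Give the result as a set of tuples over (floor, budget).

{(2, 8920), (3, 3680), (3, 8380), (3, 860), (6, 3920), (7, 180), (7, 280), (7, 7650), (8, 6900), (8, 7830), (9, 2360), (9, 3980)}

Filtering on mgr ≠ 31 leaves {(180, 7, 5), (2360, 9, 1), (280, 7, 36), (3920, 6, 25), (3980, 9, 5), (6900, 8, 29), (7650, 7, 5), (7830, 8, 18), (8380, 3, 33), (8920, 2, 27)}.
Filtering on floor ≤ 7 and mgr < 33 leaves {(3680, 3, 12), (3920, 6, 25), (860, 3, 17)}.
Set union of the two operands is {(180, 7, 5), (2360, 9, 1), (280, 7, 36), (3680, 3, 12), (3920, 6, 25), (3980, 9, 5), (6900, 8, 29), (7650, 7, 5), (7830, 8, 18), (8380, 3, 33), (860, 3, 17), (8920, 2, 27)}.
π[floor, budget]: project onto (floor, budget) → {(2, 8920), (3, 3680), (3, 8380), (3, 860), (6, 3920), (7, 180), (7, 280), (7, 7650), (8, 6900), (8, 7830), (9, 2360), (9, 3980)}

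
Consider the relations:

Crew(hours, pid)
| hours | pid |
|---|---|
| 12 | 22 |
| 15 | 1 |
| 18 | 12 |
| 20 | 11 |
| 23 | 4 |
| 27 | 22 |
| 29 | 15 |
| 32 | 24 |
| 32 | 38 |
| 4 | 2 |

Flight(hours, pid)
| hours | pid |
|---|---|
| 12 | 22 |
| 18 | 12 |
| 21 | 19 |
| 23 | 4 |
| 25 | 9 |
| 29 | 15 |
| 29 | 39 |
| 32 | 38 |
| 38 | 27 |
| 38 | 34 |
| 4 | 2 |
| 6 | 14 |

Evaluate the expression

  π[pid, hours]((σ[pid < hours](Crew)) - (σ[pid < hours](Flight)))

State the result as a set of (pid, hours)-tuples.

Apply σ_{pid < hours}; surviving tuples: {(15, 1), (18, 12), (20, 11), (23, 4), (27, 22), (29, 15), (32, 24), (4, 2)}
Apply σ_{pid < hours}; surviving tuples: {(18, 12), (21, 19), (23, 4), (25, 9), (29, 15), (38, 27), (38, 34), (4, 2)}
Difference: {(15, 1), (18, 12), (20, 11), (23, 4), (27, 22), (29, 15), (32, 24), (4, 2)} with {(18, 12), (21, 19), (23, 4), (25, 9), (29, 15), (38, 27), (38, 34), (4, 2)} → {(15, 1), (20, 11), (27, 22), (32, 24)}
π_{pid, hours} gives {(1, 15), (11, 20), (22, 27), (24, 32)}.

{(1, 15), (11, 20), (22, 27), (24, 32)}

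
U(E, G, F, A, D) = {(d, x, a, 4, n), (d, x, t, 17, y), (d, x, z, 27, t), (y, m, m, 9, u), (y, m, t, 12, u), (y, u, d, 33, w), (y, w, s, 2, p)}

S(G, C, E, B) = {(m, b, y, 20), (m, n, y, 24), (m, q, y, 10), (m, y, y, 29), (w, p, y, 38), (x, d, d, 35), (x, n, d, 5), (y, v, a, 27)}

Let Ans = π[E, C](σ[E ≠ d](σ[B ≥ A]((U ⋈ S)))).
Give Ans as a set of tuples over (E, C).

Joining U and S on E, G yields {(d, x, a, 4, n, d, 35), (d, x, a, 4, n, n, 5), (d, x, t, 17, y, d, 35), (d, x, t, 17, y, n, 5), (d, x, z, 27, t, d, 35), (d, x, z, 27, t, n, 5), (y, m, m, 9, u, b, 20), (y, m, m, 9, u, n, 24), (y, m, m, 9, u, q, 10), (y, m, m, 9, u, y, 29), (y, m, t, 12, u, b, 20), (y, m, t, 12, u, n, 24), (y, m, t, 12, u, q, 10), (y, m, t, 12, u, y, 29), (y, w, s, 2, p, p, 38)}.
Apply σ_{B ≥ A}; surviving tuples: {(d, x, a, 4, n, d, 35), (d, x, a, 4, n, n, 5), (d, x, t, 17, y, d, 35), (d, x, z, 27, t, d, 35), (y, m, m, 9, u, b, 20), (y, m, m, 9, u, n, 24), (y, m, m, 9, u, q, 10), (y, m, m, 9, u, y, 29), (y, m, t, 12, u, b, 20), (y, m, t, 12, u, n, 24), (y, m, t, 12, u, y, 29), (y, w, s, 2, p, p, 38)}
Apply σ_{E ≠ d}; surviving tuples: {(y, m, m, 9, u, b, 20), (y, m, m, 9, u, n, 24), (y, m, m, 9, u, q, 10), (y, m, m, 9, u, y, 29), (y, m, t, 12, u, b, 20), (y, m, t, 12, u, n, 24), (y, m, t, 12, u, y, 29), (y, w, s, 2, p, p, 38)}
Projecting to E, C (3 duplicate(s) eliminated): {(y, b), (y, n), (y, p), (y, q), (y, y)}

{(y, b), (y, n), (y, p), (y, q), (y, y)}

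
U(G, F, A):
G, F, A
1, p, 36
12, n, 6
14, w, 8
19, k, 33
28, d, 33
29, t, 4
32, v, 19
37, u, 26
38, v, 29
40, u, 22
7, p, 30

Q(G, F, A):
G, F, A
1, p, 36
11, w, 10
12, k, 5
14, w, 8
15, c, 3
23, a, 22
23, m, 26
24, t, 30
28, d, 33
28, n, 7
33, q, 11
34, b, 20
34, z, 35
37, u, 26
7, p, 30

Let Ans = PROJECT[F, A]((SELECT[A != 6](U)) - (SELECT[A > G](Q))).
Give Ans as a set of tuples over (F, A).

{(k, 33), (t, 4), (u, 22), (u, 26), (v, 19), (v, 29), (w, 8)}

Apply σ_{A != 6}; surviving tuples: {(1, p, 36), (14, w, 8), (19, k, 33), (28, d, 33), (29, t, 4), (32, v, 19), (37, u, 26), (38, v, 29), (40, u, 22), (7, p, 30)}
Apply σ_{A > G}; surviving tuples: {(1, p, 36), (23, m, 26), (24, t, 30), (28, d, 33), (34, z, 35), (7, p, 30)}
Set difference of the two operands is {(14, w, 8), (19, k, 33), (29, t, 4), (32, v, 19), (37, u, 26), (38, v, 29), (40, u, 22)}.
Keep only column(s) F, A: {(k, 33), (t, 4), (u, 22), (u, 26), (v, 19), (v, 29), (w, 8)}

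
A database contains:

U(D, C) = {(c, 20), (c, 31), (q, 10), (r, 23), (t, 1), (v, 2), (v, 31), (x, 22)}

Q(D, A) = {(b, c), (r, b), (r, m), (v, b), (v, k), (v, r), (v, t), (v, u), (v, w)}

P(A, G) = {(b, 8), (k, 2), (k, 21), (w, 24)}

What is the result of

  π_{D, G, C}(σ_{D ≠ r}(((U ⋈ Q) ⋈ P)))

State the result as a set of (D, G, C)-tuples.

{(v, 2, 2), (v, 2, 31), (v, 21, 2), (v, 21, 31), (v, 24, 2), (v, 24, 31), (v, 8, 2), (v, 8, 31)}

Joining U and Q on D yields {(r, 23, b), (r, 23, m), (v, 2, b), (v, 2, k), (v, 2, r), (v, 2, t), (v, 2, u), (v, 2, w), (v, 31, b), (v, 31, k), (v, 31, r), (v, 31, t), (v, 31, u), (v, 31, w)}.
Joining (U ⋈ Q) and P on A yields {(r, 23, b, 8), (v, 2, b, 8), (v, 2, k, 2), (v, 2, k, 21), (v, 2, w, 24), (v, 31, b, 8), (v, 31, k, 2), (v, 31, k, 21), (v, 31, w, 24)}.
Apply σ_{D ≠ r}; surviving tuples: {(v, 2, b, 8), (v, 2, k, 2), (v, 2, k, 21), (v, 2, w, 24), (v, 31, b, 8), (v, 31, k, 2), (v, 31, k, 21), (v, 31, w, 24)}
Projecting to D, G, C: {(v, 2, 2), (v, 2, 31), (v, 21, 2), (v, 21, 31), (v, 24, 2), (v, 24, 31), (v, 8, 2), (v, 8, 31)}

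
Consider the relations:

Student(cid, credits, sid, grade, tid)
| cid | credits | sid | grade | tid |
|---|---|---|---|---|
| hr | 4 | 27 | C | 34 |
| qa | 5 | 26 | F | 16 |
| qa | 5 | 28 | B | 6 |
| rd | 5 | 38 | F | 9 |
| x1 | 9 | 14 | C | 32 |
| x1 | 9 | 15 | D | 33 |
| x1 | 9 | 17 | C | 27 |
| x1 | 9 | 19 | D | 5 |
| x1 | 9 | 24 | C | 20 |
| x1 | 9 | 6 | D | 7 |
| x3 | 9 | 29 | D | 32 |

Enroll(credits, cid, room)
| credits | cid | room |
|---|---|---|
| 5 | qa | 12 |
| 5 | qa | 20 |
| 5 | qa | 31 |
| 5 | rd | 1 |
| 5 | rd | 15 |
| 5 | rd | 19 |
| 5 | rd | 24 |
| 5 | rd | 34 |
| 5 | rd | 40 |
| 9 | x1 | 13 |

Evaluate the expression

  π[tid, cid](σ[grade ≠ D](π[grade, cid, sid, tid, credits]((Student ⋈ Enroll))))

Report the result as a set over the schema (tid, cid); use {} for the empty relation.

Natural join on cid, credits: {(qa, 5, 26, F, 16, 12), (qa, 5, 26, F, 16, 20), (qa, 5, 26, F, 16, 31), (qa, 5, 28, B, 6, 12), (qa, 5, 28, B, 6, 20), (qa, 5, 28, B, 6, 31), (rd, 5, 38, F, 9, 1), (rd, 5, 38, F, 9, 15), (rd, 5, 38, F, 9, 19), (rd, 5, 38, F, 9, 24), (rd, 5, 38, F, 9, 34), (rd, 5, 38, F, 9, 40), (x1, 9, 14, C, 32, 13), (x1, 9, 15, D, 33, 13), (x1, 9, 17, C, 27, 13), (x1, 9, 19, D, 5, 13), (x1, 9, 24, C, 20, 13), (x1, 9, 6, D, 7, 13)}
π_{grade, cid, sid, tid, credits} gives {(B, qa, 28, 6, 5), (C, x1, 14, 32, 9), (C, x1, 17, 27, 9), (C, x1, 24, 20, 9), (D, x1, 15, 33, 9), (D, x1, 19, 5, 9), (D, x1, 6, 7, 9), (F, qa, 26, 16, 5), (F, rd, 38, 9, 5)} (9 duplicate(s) eliminated).
Apply σ_{grade ≠ D}; surviving tuples: {(B, qa, 28, 6, 5), (C, x1, 14, 32, 9), (C, x1, 17, 27, 9), (C, x1, 24, 20, 9), (F, qa, 26, 16, 5), (F, rd, 38, 9, 5)}
π_{tid, cid} gives {(16, qa), (20, x1), (27, x1), (32, x1), (6, qa), (9, rd)}.

{(16, qa), (20, x1), (27, x1), (32, x1), (6, qa), (9, rd)}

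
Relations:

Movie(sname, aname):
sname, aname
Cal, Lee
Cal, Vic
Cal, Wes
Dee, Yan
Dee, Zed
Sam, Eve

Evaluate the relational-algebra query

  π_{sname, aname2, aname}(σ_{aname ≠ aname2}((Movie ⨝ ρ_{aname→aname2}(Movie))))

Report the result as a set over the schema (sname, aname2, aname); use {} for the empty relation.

ρ[aname→aname2]: schema becomes (sname, aname2); tuples unchanged.
Movie ⋈ ρ_{aname→aname2}(Movie) (natural join on sname): {(Cal, Lee, Lee), (Cal, Lee, Vic), (Cal, Lee, Wes), (Cal, Vic, Lee), (Cal, Vic, Vic), (Cal, Vic, Wes), (Cal, Wes, Lee), (Cal, Wes, Vic), (Cal, Wes, Wes), (Dee, Yan, Yan), (Dee, Yan, Zed), (Dee, Zed, Yan), (Dee, Zed, Zed), (Sam, Eve, Eve)}
Filtering on aname ≠ aname2 leaves {(Cal, Lee, Vic), (Cal, Lee, Wes), (Cal, Vic, Lee), (Cal, Vic, Wes), (Cal, Wes, Lee), (Cal, Wes, Vic), (Dee, Yan, Zed), (Dee, Zed, Yan)}.
Keep only column(s) sname, aname2, aname: {(Cal, Lee, Vic), (Cal, Lee, Wes), (Cal, Vic, Lee), (Cal, Vic, Wes), (Cal, Wes, Lee), (Cal, Wes, Vic), (Dee, Yan, Zed), (Dee, Zed, Yan)}

{(Cal, Lee, Vic), (Cal, Lee, Wes), (Cal, Vic, Lee), (Cal, Vic, Wes), (Cal, Wes, Lee), (Cal, Wes, Vic), (Dee, Yan, Zed), (Dee, Zed, Yan)}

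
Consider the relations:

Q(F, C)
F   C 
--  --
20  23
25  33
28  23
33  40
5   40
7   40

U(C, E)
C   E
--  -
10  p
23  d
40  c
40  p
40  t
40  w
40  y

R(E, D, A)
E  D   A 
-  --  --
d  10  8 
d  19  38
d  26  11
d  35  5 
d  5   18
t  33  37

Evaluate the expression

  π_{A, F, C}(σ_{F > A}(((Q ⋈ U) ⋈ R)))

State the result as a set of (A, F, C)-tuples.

Q ⋈ U (natural join on C): {(20, 23, d), (28, 23, d), (33, 40, c), (33, 40, p), (33, 40, t), (33, 40, w), (33, 40, y), (5, 40, c), (5, 40, p), (5, 40, t), (5, 40, w), (5, 40, y), (7, 40, c), (7, 40, p), (7, 40, t), (7, 40, w), (7, 40, y)}
(Q ⋈ U) ⋈ R (natural join on E): {(20, 23, d, 10, 8), (20, 23, d, 19, 38), (20, 23, d, 26, 11), (20, 23, d, 35, 5), (20, 23, d, 5, 18), (28, 23, d, 10, 8), (28, 23, d, 19, 38), (28, 23, d, 26, 11), (28, 23, d, 35, 5), (28, 23, d, 5, 18), (33, 40, t, 33, 37), (5, 40, t, 33, 37), (7, 40, t, 33, 37)}
Selection F > A: {(20, 23, d, 10, 8), (20, 23, d, 26, 11), (20, 23, d, 35, 5), (20, 23, d, 5, 18), (28, 23, d, 10, 8), (28, 23, d, 26, 11), (28, 23, d, 35, 5), (28, 23, d, 5, 18)}
Keep only column(s) A, F, C: {(11, 20, 23), (11, 28, 23), (18, 20, 23), (18, 28, 23), (5, 20, 23), (5, 28, 23), (8, 20, 23), (8, 28, 23)}

{(11, 20, 23), (11, 28, 23), (18, 20, 23), (18, 28, 23), (5, 20, 23), (5, 28, 23), (8, 20, 23), (8, 28, 23)}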